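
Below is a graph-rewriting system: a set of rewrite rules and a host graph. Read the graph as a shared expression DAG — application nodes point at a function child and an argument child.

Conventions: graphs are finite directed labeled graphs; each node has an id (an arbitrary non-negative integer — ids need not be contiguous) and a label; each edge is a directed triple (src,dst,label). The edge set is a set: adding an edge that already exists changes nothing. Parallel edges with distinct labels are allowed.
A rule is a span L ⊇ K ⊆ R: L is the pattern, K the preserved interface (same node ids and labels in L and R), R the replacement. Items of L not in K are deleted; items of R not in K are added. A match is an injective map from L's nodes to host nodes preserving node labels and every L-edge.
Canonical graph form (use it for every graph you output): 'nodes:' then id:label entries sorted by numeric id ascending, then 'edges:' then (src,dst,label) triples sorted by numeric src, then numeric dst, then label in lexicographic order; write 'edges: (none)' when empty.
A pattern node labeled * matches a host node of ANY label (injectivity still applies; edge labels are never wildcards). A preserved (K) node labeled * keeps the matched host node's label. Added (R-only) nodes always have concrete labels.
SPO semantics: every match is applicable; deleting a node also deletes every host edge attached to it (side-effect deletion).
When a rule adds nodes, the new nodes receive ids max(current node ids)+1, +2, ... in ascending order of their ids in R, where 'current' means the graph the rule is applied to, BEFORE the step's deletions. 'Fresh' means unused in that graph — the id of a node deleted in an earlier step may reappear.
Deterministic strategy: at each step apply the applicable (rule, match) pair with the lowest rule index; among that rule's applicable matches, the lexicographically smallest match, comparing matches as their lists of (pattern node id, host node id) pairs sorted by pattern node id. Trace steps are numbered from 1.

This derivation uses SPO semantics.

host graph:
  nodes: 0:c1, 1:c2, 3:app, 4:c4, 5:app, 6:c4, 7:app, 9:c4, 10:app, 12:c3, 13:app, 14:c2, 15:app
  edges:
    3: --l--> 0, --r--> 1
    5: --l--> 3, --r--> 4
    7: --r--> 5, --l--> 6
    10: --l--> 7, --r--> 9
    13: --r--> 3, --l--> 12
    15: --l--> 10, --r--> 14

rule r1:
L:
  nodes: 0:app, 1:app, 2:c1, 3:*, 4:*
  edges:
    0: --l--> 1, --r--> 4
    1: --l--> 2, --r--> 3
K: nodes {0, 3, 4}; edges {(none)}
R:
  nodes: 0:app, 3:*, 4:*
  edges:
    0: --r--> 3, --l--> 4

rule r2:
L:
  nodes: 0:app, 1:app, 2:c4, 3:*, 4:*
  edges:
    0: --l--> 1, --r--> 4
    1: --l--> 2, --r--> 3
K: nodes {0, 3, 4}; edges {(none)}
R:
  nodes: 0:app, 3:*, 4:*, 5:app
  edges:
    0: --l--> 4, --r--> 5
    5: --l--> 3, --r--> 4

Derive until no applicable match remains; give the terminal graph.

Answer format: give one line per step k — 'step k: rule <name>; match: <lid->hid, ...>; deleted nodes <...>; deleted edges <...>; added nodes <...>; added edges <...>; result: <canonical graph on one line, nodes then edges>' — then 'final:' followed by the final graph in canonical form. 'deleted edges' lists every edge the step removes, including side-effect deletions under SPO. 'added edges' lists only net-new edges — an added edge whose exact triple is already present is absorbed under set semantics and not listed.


step 1: rule r1; match: 0->5, 1->3, 2->0, 3->1, 4->4; deleted nodes 0, 3; deleted edges (3,0,l); (3,1,r); (5,3,l); (5,4,r); (13,3,r); added nodes (none); added edges (5,1,r); (5,4,l); result: nodes: 1:c2, 4:c4, 5:app, 6:c4, 7:app, 9:c4, 10:app, 12:c3, 13:app, 14:c2, 15:app edges: (5,1,r); (5,4,l); (7,5,r); (7,6,l); (10,7,l); (10,9,r); (13,12,l); (15,10,l); (15,14,r)
step 2: rule r2; match: 0->10, 1->7, 2->6, 3->5, 4->9; deleted nodes 6, 7; deleted edges (7,5,r); (7,6,l); (10,7,l); (10,9,r); added nodes 16; added edges (10,9,l); (10,16,r); (16,5,l); (16,9,r); result: nodes: 1:c2, 4:c4, 5:app, 9:c4, 10:app, 12:c3, 13:app, 14:c2, 15:app, 16:app edges: (5,1,r); (5,4,l); (10,9,l); (10,16,r); (13,12,l); (15,10,l); (15,14,r); (16,5,l); (16,9,r)
step 3: rule r2; match: 0->15, 1->10, 2->9, 3->16, 4->14; deleted nodes 9, 10; deleted edges (10,9,l); (10,16,r); (15,10,l); (15,14,r); (16,9,r); added nodes 17; added edges (15,14,l); (15,17,r); (17,14,r); (17,16,l); result: nodes: 1:c2, 4:c4, 5:app, 12:c3, 13:app, 14:c2, 15:app, 16:app, 17:app edges: (5,1,r); (5,4,l); (13,12,l); (15,14,l); (15,17,r); (16,5,l); (17,14,r); (17,16,l)
final:
nodes: 1:c2, 4:c4, 5:app, 12:c3, 13:app, 14:c2, 15:app, 16:app, 17:app
edges: (5,1,r); (5,4,l); (13,12,l); (15,14,l); (15,17,r); (16,5,l); (17,14,r); (17,16,l)


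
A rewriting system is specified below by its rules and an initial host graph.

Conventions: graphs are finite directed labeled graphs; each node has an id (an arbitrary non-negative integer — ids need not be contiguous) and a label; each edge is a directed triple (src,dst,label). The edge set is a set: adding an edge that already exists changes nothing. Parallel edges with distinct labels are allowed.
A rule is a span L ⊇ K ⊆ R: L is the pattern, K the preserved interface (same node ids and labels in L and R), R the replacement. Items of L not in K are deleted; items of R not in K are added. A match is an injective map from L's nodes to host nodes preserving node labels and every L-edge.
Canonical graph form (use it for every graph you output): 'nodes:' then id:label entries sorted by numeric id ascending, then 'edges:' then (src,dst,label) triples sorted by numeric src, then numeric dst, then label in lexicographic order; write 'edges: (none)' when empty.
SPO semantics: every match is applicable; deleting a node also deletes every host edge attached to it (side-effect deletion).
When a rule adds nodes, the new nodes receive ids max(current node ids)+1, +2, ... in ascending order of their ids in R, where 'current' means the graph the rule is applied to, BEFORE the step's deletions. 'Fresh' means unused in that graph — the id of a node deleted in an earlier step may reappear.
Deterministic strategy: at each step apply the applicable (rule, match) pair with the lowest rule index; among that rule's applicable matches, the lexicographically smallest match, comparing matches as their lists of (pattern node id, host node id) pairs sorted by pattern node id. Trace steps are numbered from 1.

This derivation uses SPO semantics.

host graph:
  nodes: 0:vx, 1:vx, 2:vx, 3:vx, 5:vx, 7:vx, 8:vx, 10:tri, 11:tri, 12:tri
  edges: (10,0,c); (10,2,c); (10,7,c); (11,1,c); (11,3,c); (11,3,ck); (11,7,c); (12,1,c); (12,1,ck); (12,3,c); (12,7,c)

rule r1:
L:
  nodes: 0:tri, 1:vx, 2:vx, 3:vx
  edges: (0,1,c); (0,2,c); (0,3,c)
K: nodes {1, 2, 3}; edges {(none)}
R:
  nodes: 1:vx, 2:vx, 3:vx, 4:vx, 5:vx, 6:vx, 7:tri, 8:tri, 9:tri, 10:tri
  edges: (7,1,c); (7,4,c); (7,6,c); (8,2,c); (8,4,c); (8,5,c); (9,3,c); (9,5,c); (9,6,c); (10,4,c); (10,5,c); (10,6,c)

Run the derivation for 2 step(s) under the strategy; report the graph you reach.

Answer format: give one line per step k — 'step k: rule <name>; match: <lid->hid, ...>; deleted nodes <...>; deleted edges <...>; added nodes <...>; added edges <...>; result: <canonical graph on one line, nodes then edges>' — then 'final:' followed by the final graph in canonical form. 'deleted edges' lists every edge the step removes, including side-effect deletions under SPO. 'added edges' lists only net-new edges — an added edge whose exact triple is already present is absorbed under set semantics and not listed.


step 1: rule r1; match: 0->10, 1->0, 2->2, 3->7; deleted nodes 10; deleted edges (10,0,c); (10,2,c); (10,7,c); added nodes 13, 14, 15, 16, 17, 18, 19; added edges (16,0,c); (16,13,c); (16,15,c); (17,2,c); (17,13,c); (17,14,c); (18,7,c); (18,14,c); (18,15,c); (19,13,c); (19,14,c); (19,15,c); result: nodes: 0:vx, 1:vx, 2:vx, 3:vx, 5:vx, 7:vx, 8:vx, 11:tri, 12:tri, 13:vx, 14:vx, 15:vx, 16:tri, 17:tri, 18:tri, 19:tri edges: (11,1,c); (11,3,c); (11,3,ck); (11,7,c); (12,1,c); (12,1,ck); (12,3,c); (12,7,c); (16,0,c); (16,13,c); (16,15,c); (17,2,c); (17,13,c); (17,14,c); (18,7,c); (18,14,c); (18,15,c); (19,13,c); (19,14,c); (19,15,c)
step 2: rule r1; match: 0->11, 1->1, 2->3, 3->7; deleted nodes 11; deleted edges (11,1,c); (11,3,c); (11,3,ck); (11,7,c); added nodes 20, 21, 22, 23, 24, 25, 26; added edges (23,1,c); (23,20,c); (23,22,c); (24,3,c); (24,20,c); (24,21,c); (25,7,c); (25,21,c); (25,22,c); (26,20,c); (26,21,c); (26,22,c); result: nodes: 0:vx, 1:vx, 2:vx, 3:vx, 5:vx, 7:vx, 8:vx, 12:tri, 13:vx, 14:vx, 15:vx, 16:tri, 17:tri, 18:tri, 19:tri, 20:vx, 21:vx, 22:vx, 23:tri, 24:tri, 25:tri, 26:tri edges: (12,1,c); (12,1,ck); (12,3,c); (12,7,c); (16,0,c); (16,13,c); (16,15,c); (17,2,c); (17,13,c); (17,14,c); (18,7,c); (18,14,c); (18,15,c); (19,13,c); (19,14,c); (19,15,c); (23,1,c); (23,20,c); (23,22,c); (24,3,c); (24,20,c); (24,21,c); (25,7,c); (25,21,c); (25,22,c); (26,20,c); (26,21,c); (26,22,c)
final:
nodes: 0:vx, 1:vx, 2:vx, 3:vx, 5:vx, 7:vx, 8:vx, 12:tri, 13:vx, 14:vx, 15:vx, 16:tri, 17:tri, 18:tri, 19:tri, 20:vx, 21:vx, 22:vx, 23:tri, 24:tri, 25:tri, 26:tri
edges: (12,1,c); (12,1,ck); (12,3,c); (12,7,c); (16,0,c); (16,13,c); (16,15,c); (17,2,c); (17,13,c); (17,14,c); (18,7,c); (18,14,c); (18,15,c); (19,13,c); (19,14,c); (19,15,c); (23,1,c); (23,20,c); (23,22,c); (24,3,c); (24,20,c); (24,21,c); (25,7,c); (25,21,c); (25,22,c); (26,20,c); (26,21,c); (26,22,c)


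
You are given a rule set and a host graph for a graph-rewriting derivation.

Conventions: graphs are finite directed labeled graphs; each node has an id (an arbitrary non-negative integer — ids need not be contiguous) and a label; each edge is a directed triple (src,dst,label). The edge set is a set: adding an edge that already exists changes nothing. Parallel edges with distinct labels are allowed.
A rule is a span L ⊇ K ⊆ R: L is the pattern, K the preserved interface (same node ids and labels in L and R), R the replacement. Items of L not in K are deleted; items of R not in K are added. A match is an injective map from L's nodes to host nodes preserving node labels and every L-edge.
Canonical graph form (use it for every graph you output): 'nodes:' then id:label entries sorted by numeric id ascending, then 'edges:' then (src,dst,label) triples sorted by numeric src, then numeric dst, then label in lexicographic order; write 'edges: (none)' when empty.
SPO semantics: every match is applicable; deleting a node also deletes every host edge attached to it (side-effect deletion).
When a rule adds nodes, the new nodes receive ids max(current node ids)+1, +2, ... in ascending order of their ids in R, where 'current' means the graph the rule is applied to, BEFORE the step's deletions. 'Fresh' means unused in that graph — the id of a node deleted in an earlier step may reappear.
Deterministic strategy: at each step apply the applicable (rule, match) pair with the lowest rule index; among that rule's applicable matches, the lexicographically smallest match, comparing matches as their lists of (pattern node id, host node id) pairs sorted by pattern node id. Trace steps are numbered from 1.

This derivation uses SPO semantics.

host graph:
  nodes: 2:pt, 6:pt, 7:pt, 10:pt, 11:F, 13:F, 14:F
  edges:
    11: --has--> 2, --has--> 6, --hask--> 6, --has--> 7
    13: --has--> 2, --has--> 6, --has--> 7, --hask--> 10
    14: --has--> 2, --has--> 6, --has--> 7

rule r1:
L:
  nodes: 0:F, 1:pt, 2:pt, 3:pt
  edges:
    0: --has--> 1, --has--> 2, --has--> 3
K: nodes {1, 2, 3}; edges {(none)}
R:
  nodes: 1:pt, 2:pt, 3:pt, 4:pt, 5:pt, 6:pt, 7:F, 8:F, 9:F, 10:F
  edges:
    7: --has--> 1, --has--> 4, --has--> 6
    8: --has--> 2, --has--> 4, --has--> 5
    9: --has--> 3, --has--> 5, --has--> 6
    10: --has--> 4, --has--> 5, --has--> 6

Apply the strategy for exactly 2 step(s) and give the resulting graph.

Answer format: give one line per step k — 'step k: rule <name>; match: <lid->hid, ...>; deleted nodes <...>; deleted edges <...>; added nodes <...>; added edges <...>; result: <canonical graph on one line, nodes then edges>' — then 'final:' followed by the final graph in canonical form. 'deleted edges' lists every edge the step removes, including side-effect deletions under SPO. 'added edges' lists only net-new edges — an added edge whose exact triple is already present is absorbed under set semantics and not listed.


step 1: rule r1; match: 0->11, 1->2, 2->6, 3->7; deleted nodes 11; deleted edges (11,2,has); (11,6,has); (11,6,hask); (11,7,has); added nodes 15, 16, 17, 18, 19, 20, 21; added edges (18,2,has); (18,15,has); (18,17,has); (19,6,has); (19,15,has); (19,16,has); (20,7,has); (20,16,has); (20,17,has); (21,15,has); (21,16,has); (21,17,has); result: nodes: 2:pt, 6:pt, 7:pt, 10:pt, 13:F, 14:F, 15:pt, 16:pt, 17:pt, 18:F, 19:F, 20:F, 21:F edges: (13,2,has); (13,6,has); (13,7,has); (13,10,hask); (14,2,has); (14,6,has); (14,7,has); (18,2,has); (18,15,has); (18,17,has); (19,6,has); (19,15,has); (19,16,has); (20,7,has); (20,16,has); (20,17,has); (21,15,has); (21,16,has); (21,17,has)
step 2: rule r1; match: 0->13, 1->2, 2->6, 3->7; deleted nodes 13; deleted edges (13,2,has); (13,6,has); (13,7,has); (13,10,hask); added nodes 22, 23, 24, 25, 26, 27, 28; added edges (25,2,has); (25,22,has); (25,24,has); (26,6,has); (26,22,has); (26,23,has); (27,7,has); (27,23,has); (27,24,has); (28,22,has); (28,23,has); (28,24,has); result: nodes: 2:pt, 6:pt, 7:pt, 10:pt, 14:F, 15:pt, 16:pt, 17:pt, 18:F, 19:F, 20:F, 21:F, 22:pt, 23:pt, 24:pt, 25:F, 26:F, 27:F, 28:F edges: (14,2,has); (14,6,has); (14,7,has); (18,2,has); (18,15,has); (18,17,has); (19,6,has); (19,15,has); (19,16,has); (20,7,has); (20,16,has); (20,17,has); (21,15,has); (21,16,has); (21,17,has); (25,2,has); (25,22,has); (25,24,has); (26,6,has); (26,22,has); (26,23,has); (27,7,has); (27,23,has); (27,24,has); (28,22,has); (28,23,has); (28,24,has)
final:
nodes: 2:pt, 6:pt, 7:pt, 10:pt, 14:F, 15:pt, 16:pt, 17:pt, 18:F, 19:F, 20:F, 21:F, 22:pt, 23:pt, 24:pt, 25:F, 26:F, 27:F, 28:F
edges: (14,2,has); (14,6,has); (14,7,has); (18,2,has); (18,15,has); (18,17,has); (19,6,has); (19,15,has); (19,16,has); (20,7,has); (20,16,has); (20,17,has); (21,15,has); (21,16,has); (21,17,has); (25,2,has); (25,22,has); (25,24,has); (26,6,has); (26,22,has); (26,23,has); (27,7,has); (27,23,has); (27,24,has); (28,22,has); (28,23,has); (28,24,has)


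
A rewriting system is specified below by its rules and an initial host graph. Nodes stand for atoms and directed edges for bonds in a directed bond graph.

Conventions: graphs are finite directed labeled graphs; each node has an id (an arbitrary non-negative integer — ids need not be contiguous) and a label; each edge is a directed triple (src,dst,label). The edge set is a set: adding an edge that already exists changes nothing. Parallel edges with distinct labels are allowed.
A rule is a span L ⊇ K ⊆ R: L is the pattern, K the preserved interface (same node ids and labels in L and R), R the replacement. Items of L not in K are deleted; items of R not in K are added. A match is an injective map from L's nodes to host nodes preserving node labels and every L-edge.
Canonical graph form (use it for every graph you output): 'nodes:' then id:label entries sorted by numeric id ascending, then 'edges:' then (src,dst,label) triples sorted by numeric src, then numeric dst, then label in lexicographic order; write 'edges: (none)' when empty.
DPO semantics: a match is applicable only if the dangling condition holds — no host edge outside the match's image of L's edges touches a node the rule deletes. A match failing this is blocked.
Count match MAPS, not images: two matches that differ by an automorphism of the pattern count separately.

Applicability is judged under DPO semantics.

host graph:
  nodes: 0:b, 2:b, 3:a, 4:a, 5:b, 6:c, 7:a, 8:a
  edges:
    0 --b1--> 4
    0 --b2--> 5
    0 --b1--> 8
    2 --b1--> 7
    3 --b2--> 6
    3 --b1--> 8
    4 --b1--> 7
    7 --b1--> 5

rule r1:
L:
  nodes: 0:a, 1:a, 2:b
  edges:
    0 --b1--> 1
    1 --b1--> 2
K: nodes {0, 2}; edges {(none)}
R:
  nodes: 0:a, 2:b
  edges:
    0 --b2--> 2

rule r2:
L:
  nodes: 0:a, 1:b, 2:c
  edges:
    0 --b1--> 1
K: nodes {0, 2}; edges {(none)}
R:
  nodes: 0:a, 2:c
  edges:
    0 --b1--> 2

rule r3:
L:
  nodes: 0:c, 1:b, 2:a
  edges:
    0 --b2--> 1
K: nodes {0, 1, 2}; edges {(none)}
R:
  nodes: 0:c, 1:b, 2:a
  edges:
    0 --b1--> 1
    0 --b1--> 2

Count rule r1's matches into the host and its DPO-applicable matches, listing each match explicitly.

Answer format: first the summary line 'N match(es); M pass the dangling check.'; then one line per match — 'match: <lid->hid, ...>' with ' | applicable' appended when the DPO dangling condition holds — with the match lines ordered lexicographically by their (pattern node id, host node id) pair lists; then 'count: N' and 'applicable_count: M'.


1 match(es); 0 pass the dangling check.
match: 0->4, 1->7, 2->5
count: 1
applicable_count: 0


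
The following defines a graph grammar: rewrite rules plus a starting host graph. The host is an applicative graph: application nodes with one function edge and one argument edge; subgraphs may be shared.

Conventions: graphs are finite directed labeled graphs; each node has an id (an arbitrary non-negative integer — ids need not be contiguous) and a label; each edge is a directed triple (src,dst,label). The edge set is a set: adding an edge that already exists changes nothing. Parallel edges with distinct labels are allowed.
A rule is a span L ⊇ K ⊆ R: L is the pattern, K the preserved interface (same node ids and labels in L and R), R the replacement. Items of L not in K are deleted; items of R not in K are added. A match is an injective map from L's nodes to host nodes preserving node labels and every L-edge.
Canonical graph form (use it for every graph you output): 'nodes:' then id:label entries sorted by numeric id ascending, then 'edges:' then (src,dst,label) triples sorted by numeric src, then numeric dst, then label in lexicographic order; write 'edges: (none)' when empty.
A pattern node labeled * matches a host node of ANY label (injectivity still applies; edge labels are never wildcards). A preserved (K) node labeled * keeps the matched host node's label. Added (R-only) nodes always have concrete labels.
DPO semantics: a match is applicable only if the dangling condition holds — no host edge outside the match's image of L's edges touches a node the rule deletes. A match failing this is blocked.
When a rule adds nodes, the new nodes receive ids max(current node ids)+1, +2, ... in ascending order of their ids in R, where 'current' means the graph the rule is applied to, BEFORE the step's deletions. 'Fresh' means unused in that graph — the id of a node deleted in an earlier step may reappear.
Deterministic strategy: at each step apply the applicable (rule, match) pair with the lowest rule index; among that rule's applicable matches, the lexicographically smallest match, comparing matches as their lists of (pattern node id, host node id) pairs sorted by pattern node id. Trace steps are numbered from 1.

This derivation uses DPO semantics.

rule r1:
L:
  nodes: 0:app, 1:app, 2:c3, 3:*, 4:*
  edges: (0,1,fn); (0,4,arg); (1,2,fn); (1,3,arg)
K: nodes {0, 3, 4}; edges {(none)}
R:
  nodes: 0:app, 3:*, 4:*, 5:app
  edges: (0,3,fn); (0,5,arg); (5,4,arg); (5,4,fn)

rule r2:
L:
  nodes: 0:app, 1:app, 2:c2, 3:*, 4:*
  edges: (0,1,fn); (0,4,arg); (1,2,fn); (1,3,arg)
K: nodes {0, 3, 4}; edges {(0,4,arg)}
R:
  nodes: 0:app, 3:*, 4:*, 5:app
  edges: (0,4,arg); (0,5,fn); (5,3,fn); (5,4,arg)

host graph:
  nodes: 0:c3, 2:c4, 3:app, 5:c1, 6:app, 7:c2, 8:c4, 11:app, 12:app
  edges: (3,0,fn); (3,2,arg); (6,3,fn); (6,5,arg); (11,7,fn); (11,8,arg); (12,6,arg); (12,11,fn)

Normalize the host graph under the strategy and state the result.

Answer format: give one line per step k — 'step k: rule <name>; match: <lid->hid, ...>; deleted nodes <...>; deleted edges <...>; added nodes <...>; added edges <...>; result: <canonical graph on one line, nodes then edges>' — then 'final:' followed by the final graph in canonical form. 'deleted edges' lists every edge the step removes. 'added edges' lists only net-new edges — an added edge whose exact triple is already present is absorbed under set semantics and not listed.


step 1: rule r1; match: 0->6, 1->3, 2->0, 3->2, 4->5; deleted nodes 0, 3; deleted edges (3,0,fn); (3,2,arg); (6,3,fn); (6,5,arg); added nodes 13; added edges (6,2,fn); (6,13,arg); (13,5,arg); (13,5,fn); result: nodes: 2:c4, 5:c1, 6:app, 7:c2, 8:c4, 11:app, 12:app, 13:app edges: (6,2,fn); (6,13,arg); (11,7,fn); (11,8,arg); (12,6,arg); (12,11,fn); (13,5,arg); (13,5,fn)
step 2: rule r2; match: 0->12, 1->11, 2->7, 3->8, 4->6; deleted nodes 7, 11; deleted edges (11,7,fn); (11,8,arg); (12,11,fn); added nodes 14; added edges (12,14,fn); (14,6,arg); (14,8,fn); result: nodes: 2:c4, 5:c1, 6:app, 8:c4, 12:app, 13:app, 14:app edges: (6,2,fn); (6,13,arg); (12,6,arg); (12,14,fn); (13,5,arg); (13,5,fn); (14,6,arg); (14,8,fn)
final:
nodes: 2:c4, 5:c1, 6:app, 8:c4, 12:app, 13:app, 14:app
edges: (6,2,fn); (6,13,arg); (12,6,arg); (12,14,fn); (13,5,arg); (13,5,fn); (14,6,arg); (14,8,fn)


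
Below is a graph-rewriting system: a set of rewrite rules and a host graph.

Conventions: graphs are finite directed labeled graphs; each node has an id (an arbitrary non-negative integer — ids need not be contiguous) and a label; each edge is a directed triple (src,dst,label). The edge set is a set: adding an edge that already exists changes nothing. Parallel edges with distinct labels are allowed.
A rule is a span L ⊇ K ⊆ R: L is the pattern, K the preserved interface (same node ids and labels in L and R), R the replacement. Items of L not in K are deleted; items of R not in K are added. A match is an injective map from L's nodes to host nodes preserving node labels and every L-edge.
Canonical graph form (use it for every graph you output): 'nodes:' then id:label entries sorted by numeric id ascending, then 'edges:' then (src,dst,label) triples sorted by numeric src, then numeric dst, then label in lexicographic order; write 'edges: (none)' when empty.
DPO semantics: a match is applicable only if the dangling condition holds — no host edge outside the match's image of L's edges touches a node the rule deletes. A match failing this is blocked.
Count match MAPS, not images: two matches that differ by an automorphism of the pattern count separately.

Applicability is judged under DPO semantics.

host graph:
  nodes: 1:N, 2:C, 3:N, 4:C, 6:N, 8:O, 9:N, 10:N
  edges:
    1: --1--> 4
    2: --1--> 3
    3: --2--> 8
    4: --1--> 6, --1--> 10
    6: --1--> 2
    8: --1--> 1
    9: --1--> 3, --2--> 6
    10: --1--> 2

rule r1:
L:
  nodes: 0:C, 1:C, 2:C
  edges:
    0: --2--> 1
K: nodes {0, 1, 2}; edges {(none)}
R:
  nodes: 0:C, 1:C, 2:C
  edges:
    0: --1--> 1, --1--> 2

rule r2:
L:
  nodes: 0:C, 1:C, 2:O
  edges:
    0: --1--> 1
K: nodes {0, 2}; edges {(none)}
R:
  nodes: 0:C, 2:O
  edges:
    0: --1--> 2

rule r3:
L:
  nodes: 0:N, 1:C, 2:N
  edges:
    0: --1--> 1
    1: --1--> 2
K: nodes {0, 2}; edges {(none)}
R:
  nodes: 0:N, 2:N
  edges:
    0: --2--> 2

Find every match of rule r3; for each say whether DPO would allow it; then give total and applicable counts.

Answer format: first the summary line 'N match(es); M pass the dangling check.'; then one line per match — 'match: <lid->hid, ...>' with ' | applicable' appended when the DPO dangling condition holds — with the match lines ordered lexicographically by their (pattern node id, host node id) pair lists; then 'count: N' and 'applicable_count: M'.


4 match(es); 0 pass the dangling check.
match: 0->1, 1->4, 2->6
match: 0->1, 1->4, 2->10
match: 0->6, 1->2, 2->3
match: 0->10, 1->2, 2->3
count: 4
applicable_count: 0


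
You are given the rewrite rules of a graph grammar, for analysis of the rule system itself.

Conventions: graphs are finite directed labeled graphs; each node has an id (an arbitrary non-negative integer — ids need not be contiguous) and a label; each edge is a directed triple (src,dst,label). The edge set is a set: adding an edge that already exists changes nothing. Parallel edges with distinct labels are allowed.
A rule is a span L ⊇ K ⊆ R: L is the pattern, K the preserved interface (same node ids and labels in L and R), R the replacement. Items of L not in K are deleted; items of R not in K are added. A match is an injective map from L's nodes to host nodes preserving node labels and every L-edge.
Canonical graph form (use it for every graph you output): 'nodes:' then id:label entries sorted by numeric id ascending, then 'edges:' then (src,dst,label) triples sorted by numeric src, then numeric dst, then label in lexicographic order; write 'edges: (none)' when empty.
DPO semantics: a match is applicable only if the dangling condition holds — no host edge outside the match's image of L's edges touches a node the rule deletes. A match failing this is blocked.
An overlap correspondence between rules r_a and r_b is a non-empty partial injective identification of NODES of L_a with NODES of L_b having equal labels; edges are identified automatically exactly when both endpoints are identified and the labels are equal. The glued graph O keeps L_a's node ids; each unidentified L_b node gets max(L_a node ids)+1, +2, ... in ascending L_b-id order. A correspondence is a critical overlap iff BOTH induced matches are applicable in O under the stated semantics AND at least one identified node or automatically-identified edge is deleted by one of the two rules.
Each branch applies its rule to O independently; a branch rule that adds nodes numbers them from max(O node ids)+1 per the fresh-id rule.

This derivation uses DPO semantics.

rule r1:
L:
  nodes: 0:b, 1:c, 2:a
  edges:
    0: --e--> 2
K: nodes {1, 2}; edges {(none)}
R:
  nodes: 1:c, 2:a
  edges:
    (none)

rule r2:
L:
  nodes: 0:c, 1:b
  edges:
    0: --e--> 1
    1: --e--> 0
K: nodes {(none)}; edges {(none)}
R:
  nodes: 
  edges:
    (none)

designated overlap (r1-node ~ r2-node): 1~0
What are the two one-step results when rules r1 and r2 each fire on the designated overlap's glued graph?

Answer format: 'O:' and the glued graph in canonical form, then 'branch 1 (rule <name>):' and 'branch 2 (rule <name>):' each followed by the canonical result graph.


O:
nodes: 0:b, 1:c, 2:a, 3:b
edges: (0,2,e); (1,3,e); (3,1,e)
branch 1 (rule r1):
nodes: 1:c, 2:a, 3:b
edges: (1,3,e); (3,1,e)
branch 2 (rule r2):
nodes: 0:b, 2:a
edges: (0,2,e)


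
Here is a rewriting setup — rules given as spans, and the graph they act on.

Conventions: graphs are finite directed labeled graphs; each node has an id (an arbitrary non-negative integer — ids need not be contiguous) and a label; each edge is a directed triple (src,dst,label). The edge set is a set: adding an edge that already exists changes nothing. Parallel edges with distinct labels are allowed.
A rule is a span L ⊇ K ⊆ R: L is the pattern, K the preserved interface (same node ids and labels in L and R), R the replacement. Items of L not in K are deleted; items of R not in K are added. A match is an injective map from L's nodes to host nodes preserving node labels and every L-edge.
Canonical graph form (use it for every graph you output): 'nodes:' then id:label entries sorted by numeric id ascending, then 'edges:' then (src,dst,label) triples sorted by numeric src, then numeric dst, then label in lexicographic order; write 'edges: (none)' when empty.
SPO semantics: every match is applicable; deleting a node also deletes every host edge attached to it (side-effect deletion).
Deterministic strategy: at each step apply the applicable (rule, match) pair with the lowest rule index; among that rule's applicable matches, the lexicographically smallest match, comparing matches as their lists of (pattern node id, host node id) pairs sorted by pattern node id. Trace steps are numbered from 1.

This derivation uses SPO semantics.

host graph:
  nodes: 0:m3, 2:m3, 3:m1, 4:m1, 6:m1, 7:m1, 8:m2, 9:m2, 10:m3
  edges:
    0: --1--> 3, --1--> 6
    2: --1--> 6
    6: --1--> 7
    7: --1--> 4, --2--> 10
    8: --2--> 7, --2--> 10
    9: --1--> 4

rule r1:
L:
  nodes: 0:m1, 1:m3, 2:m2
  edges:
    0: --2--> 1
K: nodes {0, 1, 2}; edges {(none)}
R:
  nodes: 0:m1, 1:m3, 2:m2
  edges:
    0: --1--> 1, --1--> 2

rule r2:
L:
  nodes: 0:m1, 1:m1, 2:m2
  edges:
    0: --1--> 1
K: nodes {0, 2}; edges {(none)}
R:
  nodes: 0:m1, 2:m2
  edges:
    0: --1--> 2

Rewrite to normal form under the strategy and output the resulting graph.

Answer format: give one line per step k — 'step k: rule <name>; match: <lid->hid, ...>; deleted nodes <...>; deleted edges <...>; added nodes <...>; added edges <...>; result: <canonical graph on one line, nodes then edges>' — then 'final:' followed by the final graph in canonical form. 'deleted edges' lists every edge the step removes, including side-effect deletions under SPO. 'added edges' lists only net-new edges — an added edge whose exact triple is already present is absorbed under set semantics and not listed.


step 1: rule r1; match: 0->7, 1->10, 2->8; deleted nodes (none); deleted edges (7,10,2); added nodes (none); added edges (7,8,1); (7,10,1); result: nodes: 0:m3, 2:m3, 3:m1, 4:m1, 6:m1, 7:m1, 8:m2, 9:m2, 10:m3 edges: (0,3,1); (0,6,1); (2,6,1); (6,7,1); (7,4,1); (7,8,1); (7,10,1); (8,7,2); (8,10,2); (9,4,1)
step 2: rule r2; match: 0->6, 1->7, 2->8; deleted nodes 7; deleted edges (6,7,1); (7,4,1); (7,8,1); (7,10,1); (8,7,2); added nodes (none); added edges (6,8,1); result: nodes: 0:m3, 2:m3, 3:m1, 4:m1, 6:m1, 8:m2, 9:m2, 10:m3 edges: (0,3,1); (0,6,1); (2,6,1); (6,8,1); (8,10,2); (9,4,1)
final:
nodes: 0:m3, 2:m3, 3:m1, 4:m1, 6:m1, 8:m2, 9:m2, 10:m3
edges: (0,3,1); (0,6,1); (2,6,1); (6,8,1); (8,10,2); (9,4,1)


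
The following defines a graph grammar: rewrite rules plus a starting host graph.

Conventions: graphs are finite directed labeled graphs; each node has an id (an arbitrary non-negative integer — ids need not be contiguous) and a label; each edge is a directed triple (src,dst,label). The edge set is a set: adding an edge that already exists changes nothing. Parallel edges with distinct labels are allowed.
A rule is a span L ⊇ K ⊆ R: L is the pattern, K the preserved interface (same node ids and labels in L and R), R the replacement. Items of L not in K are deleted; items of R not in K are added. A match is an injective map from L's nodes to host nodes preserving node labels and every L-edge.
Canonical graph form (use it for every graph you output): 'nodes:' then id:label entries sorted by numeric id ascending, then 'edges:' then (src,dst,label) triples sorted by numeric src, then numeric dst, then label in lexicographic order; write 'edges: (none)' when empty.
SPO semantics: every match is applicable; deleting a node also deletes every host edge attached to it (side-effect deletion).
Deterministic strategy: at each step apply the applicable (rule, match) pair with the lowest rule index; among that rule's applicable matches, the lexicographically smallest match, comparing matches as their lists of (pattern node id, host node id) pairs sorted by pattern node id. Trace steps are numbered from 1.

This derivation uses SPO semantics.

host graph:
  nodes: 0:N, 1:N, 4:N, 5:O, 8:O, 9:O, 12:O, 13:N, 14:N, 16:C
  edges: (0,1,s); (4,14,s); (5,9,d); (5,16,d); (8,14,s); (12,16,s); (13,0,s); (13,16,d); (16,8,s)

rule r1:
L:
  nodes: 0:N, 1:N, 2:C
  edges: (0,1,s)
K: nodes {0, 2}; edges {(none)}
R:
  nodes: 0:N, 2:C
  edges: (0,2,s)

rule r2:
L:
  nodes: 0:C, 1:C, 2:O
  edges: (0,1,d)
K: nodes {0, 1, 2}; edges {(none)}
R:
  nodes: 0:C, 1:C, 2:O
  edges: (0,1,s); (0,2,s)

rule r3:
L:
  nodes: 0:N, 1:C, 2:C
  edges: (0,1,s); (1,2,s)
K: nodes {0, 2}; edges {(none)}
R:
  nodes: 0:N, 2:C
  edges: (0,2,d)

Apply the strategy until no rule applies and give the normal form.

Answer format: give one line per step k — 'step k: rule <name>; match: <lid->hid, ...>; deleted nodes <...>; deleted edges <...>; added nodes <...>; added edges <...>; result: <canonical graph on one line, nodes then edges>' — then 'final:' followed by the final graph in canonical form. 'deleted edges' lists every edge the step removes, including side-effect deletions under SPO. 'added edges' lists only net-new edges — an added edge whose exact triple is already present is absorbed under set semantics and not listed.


step 1: rule r1; match: 0->0, 1->1, 2->16; deleted nodes 1; deleted edges (0,1,s); added nodes (none); added edges (0,16,s); result: nodes: 0:N, 4:N, 5:O, 8:O, 9:O, 12:O, 13:N, 14:N, 16:C edges: (0,16,s); (4,14,s); (5,9,d); (5,16,d); (8,14,s); (12,16,s); (13,0,s); (13,16,d); (16,8,s)
step 2: rule r1; match: 0->4, 1->14, 2->16; deleted nodes 14; deleted edges (4,14,s); (8,14,s); added nodes (none); added edges (4,16,s); result: nodes: 0:N, 4:N, 5:O, 8:O, 9:O, 12:O, 13:N, 16:C edges: (0,16,s); (4,16,s); (5,9,d); (5,16,d); (12,16,s); (13,0,s); (13,16,d); (16,8,s)
step 3: rule r1; match: 0->13, 1->0, 2->16; deleted nodes 0; deleted edges (0,16,s); (13,0,s); added nodes (none); added edges (13,16,s); result: nodes: 4:N, 5:O, 8:O, 9:O, 12:O, 13:N, 16:C edges: (4,16,s); (5,9,d); (5,16,d); (12,16,s); (13,16,d); (13,16,s); (16,8,s)
final:
nodes: 4:N, 5:O, 8:O, 9:O, 12:O, 13:N, 16:C
edges: (4,16,s); (5,9,d); (5,16,d); (12,16,s); (13,16,d); (13,16,s); (16,8,s)


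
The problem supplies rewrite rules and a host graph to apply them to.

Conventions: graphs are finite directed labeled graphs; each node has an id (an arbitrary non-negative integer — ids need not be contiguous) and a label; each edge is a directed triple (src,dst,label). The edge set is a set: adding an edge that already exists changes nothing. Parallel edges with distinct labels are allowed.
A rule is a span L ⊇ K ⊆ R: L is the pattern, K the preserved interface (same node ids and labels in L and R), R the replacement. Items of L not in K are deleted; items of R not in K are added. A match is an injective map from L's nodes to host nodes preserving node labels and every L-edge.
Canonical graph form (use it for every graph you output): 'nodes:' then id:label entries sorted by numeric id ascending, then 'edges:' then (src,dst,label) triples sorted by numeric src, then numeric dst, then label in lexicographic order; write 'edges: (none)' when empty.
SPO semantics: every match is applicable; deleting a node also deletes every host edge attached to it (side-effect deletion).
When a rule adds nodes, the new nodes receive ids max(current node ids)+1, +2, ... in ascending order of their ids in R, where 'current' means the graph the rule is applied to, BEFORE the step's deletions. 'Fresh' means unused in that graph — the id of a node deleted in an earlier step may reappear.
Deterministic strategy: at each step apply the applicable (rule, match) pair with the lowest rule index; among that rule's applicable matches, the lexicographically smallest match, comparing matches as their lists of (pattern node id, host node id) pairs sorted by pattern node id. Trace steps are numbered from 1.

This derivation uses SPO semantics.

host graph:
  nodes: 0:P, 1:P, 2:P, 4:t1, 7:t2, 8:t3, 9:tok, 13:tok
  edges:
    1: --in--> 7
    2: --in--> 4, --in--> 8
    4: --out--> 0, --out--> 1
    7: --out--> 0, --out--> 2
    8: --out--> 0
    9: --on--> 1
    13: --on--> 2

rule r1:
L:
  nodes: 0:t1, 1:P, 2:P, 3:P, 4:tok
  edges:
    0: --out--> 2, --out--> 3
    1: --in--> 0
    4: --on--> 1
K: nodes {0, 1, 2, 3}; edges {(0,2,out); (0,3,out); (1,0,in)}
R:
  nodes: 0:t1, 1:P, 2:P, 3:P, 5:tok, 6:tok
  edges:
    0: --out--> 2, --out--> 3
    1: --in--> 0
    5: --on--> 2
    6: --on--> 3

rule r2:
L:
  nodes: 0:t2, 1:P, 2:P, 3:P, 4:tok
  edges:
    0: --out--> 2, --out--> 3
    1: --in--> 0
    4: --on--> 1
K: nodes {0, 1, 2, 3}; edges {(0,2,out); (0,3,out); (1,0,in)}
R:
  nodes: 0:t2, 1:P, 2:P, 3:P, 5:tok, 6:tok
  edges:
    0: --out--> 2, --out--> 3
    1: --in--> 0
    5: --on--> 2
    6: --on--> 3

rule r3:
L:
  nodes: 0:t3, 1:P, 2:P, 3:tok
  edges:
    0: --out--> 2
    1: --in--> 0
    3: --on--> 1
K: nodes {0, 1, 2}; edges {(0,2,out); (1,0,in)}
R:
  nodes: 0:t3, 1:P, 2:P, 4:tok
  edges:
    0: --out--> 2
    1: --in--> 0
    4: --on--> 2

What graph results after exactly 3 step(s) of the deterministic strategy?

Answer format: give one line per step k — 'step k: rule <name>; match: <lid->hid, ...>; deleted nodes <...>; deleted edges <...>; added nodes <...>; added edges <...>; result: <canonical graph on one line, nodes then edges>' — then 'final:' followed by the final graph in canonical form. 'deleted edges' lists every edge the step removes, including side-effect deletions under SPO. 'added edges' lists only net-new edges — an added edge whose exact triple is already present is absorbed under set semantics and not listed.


step 1: rule r1; match: 0->4, 1->2, 2->0, 3->1, 4->13; deleted nodes 13; deleted edges (13,2,on); added nodes 14, 15; added edges (14,0,on); (15,1,on); result: nodes: 0:P, 1:P, 2:P, 4:t1, 7:t2, 8:t3, 9:tok, 14:tok, 15:tok edges: (1,7,in); (2,4,in); (2,8,in); (4,0,out); (4,1,out); (7,0,out); (7,2,out); (8,0,out); (9,1,on); (14,0,on); (15,1,on)
step 2: rule r2; match: 0->7, 1->1, 2->0, 3->2, 4->9; deleted nodes 9; deleted edges (9,1,on); added nodes 16, 17; added edges (16,0,on); (17,2,on); result: nodes: 0:P, 1:P, 2:P, 4:t1, 7:t2, 8:t3, 14:tok, 15:tok, 16:tok, 17:tok edges: (1,7,in); (2,4,in); (2,8,in); (4,0,out); (4,1,out); (7,0,out); (7,2,out); (8,0,out); (14,0,on); (15,1,on); (16,0,on); (17,2,on)
step 3: rule r1; match: 0->4, 1->2, 2->0, 3->1, 4->17; deleted nodes 17; deleted edges (17,2,on); added nodes 18, 19; added edges (18,0,on); (19,1,on); result: nodes: 0:P, 1:P, 2:P, 4:t1, 7:t2, 8:t3, 14:tok, 15:tok, 16:tok, 18:tok, 19:tok edges: (1,7,in); (2,4,in); (2,8,in); (4,0,out); (4,1,out); (7,0,out); (7,2,out); (8,0,out); (14,0,on); (15,1,on); (16,0,on); (18,0,on); (19,1,on)
final:
nodes: 0:P, 1:P, 2:P, 4:t1, 7:t2, 8:t3, 14:tok, 15:tok, 16:tok, 18:tok, 19:tok
edges: (1,7,in); (2,4,in); (2,8,in); (4,0,out); (4,1,out); (7,0,out); (7,2,out); (8,0,out); (14,0,on); (15,1,on); (16,0,on); (18,0,on); (19,1,on)


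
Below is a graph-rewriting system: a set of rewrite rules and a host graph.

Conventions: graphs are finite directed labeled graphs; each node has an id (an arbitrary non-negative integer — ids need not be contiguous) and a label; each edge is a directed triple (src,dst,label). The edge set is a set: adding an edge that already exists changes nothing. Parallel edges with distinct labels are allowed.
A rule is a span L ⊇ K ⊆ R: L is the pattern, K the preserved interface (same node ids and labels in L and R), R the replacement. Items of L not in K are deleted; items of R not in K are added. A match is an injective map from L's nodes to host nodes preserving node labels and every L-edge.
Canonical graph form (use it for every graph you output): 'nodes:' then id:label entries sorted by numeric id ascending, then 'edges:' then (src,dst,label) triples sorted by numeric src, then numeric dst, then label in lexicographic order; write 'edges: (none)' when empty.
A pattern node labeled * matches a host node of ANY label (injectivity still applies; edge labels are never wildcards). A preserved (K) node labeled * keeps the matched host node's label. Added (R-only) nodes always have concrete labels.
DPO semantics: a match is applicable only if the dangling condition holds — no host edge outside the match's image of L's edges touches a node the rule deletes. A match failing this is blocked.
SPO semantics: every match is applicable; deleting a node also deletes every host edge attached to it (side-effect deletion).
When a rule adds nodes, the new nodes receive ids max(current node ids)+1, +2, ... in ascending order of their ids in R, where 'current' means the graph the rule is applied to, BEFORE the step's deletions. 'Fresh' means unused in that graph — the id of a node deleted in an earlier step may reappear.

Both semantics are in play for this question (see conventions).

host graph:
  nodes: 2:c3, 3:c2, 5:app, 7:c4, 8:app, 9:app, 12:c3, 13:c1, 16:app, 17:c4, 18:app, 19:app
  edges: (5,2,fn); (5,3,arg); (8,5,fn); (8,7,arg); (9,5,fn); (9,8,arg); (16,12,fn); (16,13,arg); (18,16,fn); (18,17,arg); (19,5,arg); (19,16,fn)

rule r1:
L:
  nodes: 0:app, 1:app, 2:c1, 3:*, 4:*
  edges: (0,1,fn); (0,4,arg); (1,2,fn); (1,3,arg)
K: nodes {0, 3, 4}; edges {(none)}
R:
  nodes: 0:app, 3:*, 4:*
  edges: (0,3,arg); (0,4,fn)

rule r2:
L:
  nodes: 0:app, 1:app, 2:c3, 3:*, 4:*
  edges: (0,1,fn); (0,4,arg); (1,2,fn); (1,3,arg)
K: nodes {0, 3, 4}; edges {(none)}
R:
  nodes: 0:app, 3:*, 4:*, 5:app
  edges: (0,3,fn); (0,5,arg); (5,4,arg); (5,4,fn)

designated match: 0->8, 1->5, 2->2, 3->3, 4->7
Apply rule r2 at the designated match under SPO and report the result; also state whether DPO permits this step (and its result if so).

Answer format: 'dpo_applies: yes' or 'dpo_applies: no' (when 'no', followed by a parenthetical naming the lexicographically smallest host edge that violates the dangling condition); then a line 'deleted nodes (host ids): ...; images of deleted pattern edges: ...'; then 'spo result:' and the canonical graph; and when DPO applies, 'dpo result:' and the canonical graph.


dpo_applies: no
(the rule deletes node 5, which keeps host edge (9,5,fn) outside the match image — the dangling condition fails, DPO blocks; SPO proceeds and side-deletes such edges)
deleted nodes (host ids): 2, 5; images of deleted pattern edges: (5,2,fn); (5,3,arg); (8,5,fn); (8,7,arg)
spo result:
nodes: 3:c2, 7:c4, 8:app, 9:app, 12:c3, 13:c1, 16:app, 17:c4, 18:app, 19:app, 20:app
edges: (8,3,fn); (8,20,arg); (9,8,arg); (16,12,fn); (16,13,arg); (18,16,fn); (18,17,arg); (19,16,fn); (20,7,arg); (20,7,fn)
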